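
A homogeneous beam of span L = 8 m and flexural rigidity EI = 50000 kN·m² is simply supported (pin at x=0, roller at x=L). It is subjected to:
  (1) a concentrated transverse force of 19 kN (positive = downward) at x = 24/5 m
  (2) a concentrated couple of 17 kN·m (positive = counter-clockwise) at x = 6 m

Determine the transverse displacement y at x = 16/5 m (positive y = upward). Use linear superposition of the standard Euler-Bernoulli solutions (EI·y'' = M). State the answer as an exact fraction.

y(16/5) = -104873/23437500 m

Load 1 — point force P=19 kN at a=24/5 m (b=L-a=16/5):
  y_1 = -Pbx(L²-b²-x²)/(6LEI)  [x≤a] = -19·(16/5)·(16/5)·(8²-(16/5)²-(16/5)²)/(6·8·50000) = -20672/5859375 m
Load 2 — applied couple M₀=17 kN·m at a=6 m (b=L-a=2):
  y_2 = (M₀x³/(6L)+C₁x)/EI  [x≤a] with C₁=M₀(3b²-L²)/(6L)=-221/12 = (17·(16/5)³/(6·8)+(-221/12)·(16/5))/50000 = -1479/1562500 m
Superposition: y = Σ y_i = -104873/23437500 m ≈ -0.004475 m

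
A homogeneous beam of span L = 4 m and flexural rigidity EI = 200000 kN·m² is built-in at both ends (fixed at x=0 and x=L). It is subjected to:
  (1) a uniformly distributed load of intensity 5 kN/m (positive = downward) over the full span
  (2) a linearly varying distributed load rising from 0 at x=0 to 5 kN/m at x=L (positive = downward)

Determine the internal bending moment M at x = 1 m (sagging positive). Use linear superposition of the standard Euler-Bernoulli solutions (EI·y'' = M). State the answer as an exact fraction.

M(1) = 23/24 kN·m

Load 1 — uniform load w=5 kN/m over full span:
  M_1 = wLx/2 - wL²/12 - wx²/2 = 5·4·1/2 - 5·4²/12 - 5·1²/2 = 5/6 kN·m
Load 2 — triangular load w₀=5 kN/m (0→w₀ over full span):
  M_2 = 3w₀Lx/20 - w₀L²/30 - w₀x³/(6L) = 3·5·4·1/20 - 5·4²/30 - 5·1³/(6·4) = 1/8 kN·m
Superposition: M = Σ M_i = 23/24 kN·m ≈ 0.958333 kN·m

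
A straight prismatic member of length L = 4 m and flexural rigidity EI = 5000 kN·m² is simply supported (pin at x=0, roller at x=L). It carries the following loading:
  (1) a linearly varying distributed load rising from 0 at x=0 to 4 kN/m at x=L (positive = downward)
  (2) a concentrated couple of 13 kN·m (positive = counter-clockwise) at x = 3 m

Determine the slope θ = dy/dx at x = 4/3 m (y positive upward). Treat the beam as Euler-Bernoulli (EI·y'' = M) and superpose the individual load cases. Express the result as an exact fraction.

Load 1 — triangular load w₀=4 kN/m (0→w₀ over full span):
  θ_1 = -w₀(7L⁴-30L²x²+15x⁴)/(360LEI) = -4·(7·4⁴-30·4²·(4/3)²+15·(4/3)⁴)/(360·4·5000) = -416/759375 rad
Load 2 — applied couple M₀=13 kN·m at a=3 m (b=L-a=1):
  θ_2 = (M₀x²/(2L)+C₁)/EI  [x≤a] with C₁=M₀(3b²-L²)/(6L)=-169/24 = (13·(4/3)²/(2·4)+(-169/24))/5000 = -299/360000 rad
Superposition: θ = Σ θ_i = -66989/48600000 rad ≈ -0.001378 rad

θ(4/3) = -66989/48600000 rad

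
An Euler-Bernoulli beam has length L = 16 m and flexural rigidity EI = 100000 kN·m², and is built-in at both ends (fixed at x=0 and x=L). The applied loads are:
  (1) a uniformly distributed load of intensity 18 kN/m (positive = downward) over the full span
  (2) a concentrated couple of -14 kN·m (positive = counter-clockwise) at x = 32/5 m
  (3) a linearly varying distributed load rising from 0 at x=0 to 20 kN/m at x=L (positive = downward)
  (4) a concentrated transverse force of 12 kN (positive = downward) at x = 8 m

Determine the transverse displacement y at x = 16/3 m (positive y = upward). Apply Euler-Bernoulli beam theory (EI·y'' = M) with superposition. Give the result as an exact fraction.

Load 1 — uniform load w=18 kN/m over full span:
  y_1 = -wx²(L-x)²/(24EI) = -18·(16/3)²·(16-(16/3))²/(24·100000) = -2048/84375 m
Load 2 — applied couple M₀=-14 kN·m at a=32/5 m (b=L-a=48/5):
  y_2 = (R_Ax³/6 - M_Ax²/2)/EI  [x≤a] with R_A=-63/50, M_A=-42/25 = ((-63/50)·(16/3)³/6 - (-42/25)·(16/3)²/2)/100000 = -56/703125 m
Load 3 — triangular load w₀=20 kN/m (0→w₀ over full span):
  y_3 = -w₀x²(L-x)²(x+2L)/(120LEI) = -20·(16/3)²·(16-(16/3))²·((16/3)+2·16)/(120·16·100000) = -28672/2278125 m
Load 4 — point force P=12 kN at a=8 m (b=L-a=8):
  y_4 = -Pb²x²(3aL-(3a+b)x)/(6L³EI)  [x≤a] = -12·8²·(16/3)²·(3·8·16-(3·8+8)·(16/3))/(6·16³·100000) = -32/16875 m
Superposition: y = Σ y_i = -2211736/56953125 m ≈ -0.038834 m

y(16/3) = -2211736/56953125 m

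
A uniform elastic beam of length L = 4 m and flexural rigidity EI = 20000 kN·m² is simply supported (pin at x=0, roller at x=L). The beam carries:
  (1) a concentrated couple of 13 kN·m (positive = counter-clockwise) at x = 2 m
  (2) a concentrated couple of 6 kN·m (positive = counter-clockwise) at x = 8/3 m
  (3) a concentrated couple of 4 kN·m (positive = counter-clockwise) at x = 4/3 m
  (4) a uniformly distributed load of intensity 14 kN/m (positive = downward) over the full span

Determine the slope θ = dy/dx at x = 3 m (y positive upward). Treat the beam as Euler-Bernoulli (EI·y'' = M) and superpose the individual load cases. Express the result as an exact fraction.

Load 1 — applied couple M₀=13 kN·m at a=2 m (b=L-a=2):
  θ_1 = (M₀x²/(2L)-M₀(x-a)+C₁)/EI  [x>a] with C₁=M₀(3b²-L²)/(6L)=-13/6 = (13·3²/(2·4)-13·(3-2)+(-13/6))/20000 = -13/480000 rad
Load 2 — applied couple M₀=6 kN·m at a=8/3 m (b=L-a=4/3):
  θ_2 = (M₀x²/(2L)-M₀(x-a)+C₁)/EI  [x>a] with C₁=M₀(3b²-L²)/(6L)=-8/3 = (6·3²/(2·4)-6·(3-(8/3))+(-8/3))/20000 = 1/9600 rad
Load 3 — applied couple M₀=4 kN·m at a=4/3 m (b=L-a=8/3):
  θ_3 = (M₀x²/(2L)-M₀(x-a)+C₁)/EI  [x>a] with C₁=M₀(3b²-L²)/(6L)=8/9 = (4·3²/(2·4)-4·(3-(4/3))+(8/9))/20000 = -23/360000 rad
Load 4 — uniform load w=14 kN/m over full span:
  θ_4 = -w(L³-6Lx²+4x³)/(24EI) = -14·(4³-6·4·3²+4·3³)/(24·20000) = 77/60000 rad
Superposition: θ = Σ θ_i = 1867/1440000 rad ≈ 0.001297 rad

θ(3) = 1867/1440000 rad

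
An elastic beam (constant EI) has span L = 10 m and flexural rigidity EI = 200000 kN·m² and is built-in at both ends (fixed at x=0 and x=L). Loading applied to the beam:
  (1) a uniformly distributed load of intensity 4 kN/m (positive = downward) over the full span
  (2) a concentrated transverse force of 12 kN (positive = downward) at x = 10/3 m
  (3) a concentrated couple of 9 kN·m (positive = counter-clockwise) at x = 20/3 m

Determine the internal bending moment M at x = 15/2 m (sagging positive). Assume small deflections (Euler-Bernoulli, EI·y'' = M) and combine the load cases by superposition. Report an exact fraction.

Load 1 — uniform load w=4 kN/m over full span:
  M_1 = wLx/2 - wL²/12 - wx²/2 = 4·10·(15/2)/2 - 4·10²/12 - 4·(15/2)²/2 = 25/6 kN·m
Load 2 — point force P=12 kN at a=10/3 m (b=L-a=20/3):
  M_2 = Pa²(a+3b)(L-x)/L³ - Pa²b/L²  [x>a] = 12·(10/3)²·((10/3)+3·(20/3))·(10-(15/2))/10³ - 12·(10/3)²·(20/3)/10² = -10/9 kN·m
Load 3 — applied couple M₀=9 kN·m at a=20/3 m (b=L-a=10/3):
  M_3 = R_Ax - M_A - M₀  [x>a] with R_A=6/5, M_A=3 = (6/5)·(15/2) - 3 - 9 = -3 kN·m
Superposition: M = Σ M_i = 1/18 kN·m ≈ 0.055556 kN·m

M(15/2) = 1/18 kN·m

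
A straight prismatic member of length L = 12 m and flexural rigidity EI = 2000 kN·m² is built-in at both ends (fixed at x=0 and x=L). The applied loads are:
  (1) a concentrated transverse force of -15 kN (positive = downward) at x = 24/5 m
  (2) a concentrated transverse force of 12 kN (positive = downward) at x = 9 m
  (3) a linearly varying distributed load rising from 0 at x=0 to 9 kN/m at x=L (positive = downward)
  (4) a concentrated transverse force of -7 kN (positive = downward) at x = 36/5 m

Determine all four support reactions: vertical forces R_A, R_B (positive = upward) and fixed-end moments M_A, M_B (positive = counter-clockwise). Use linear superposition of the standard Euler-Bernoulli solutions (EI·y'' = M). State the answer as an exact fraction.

R_A = 5891/1000 kN, M_A = 7983/500 kN·m, R_B = 38109/1000 kN, M_B = -27837/500 kN·m

Load 1 — point force P=-15 kN at a=24/5 m (b=L-a=36/5):
  R_A = Pb²(3a+b)/L³ = (-15)·(36/5)²·(3·(24/5)+(36/5))/12³ = -243/25 kN
  M_A = Pab²/L² = (-15)·(24/5)·(36/5)²/12² = -648/25 kN·m
  R_B = Pa²(a+3b)/L³ = (-15)·(24/5)²·((24/5)+3·(36/5))/12³ = -132/25 kN
  M_B = -Pa²b/L² = -(-15)·(24/5)²·(36/5)/12² = 432/25 kN·m
Load 2 — point force P=12 kN at a=9 m (b=L-a=3):
  R_A = Pb²(3a+b)/L³ = 12·3²·(3·9+3)/12³ = 15/8 kN
  M_A = Pab²/L² = 12·9·3²/12² = 27/4 kN·m
  R_B = Pa²(a+3b)/L³ = 12·9²·(9+3·3)/12³ = 81/8 kN
  M_B = -Pa²b/L² = -12·9²·3/12² = -81/4 kN·m
Load 3 — triangular load w₀=9 kN/m (0→w₀ over full span):
  R_A = 3w₀L/20 = 3·9·12/20 = 81/5 kN
  M_A = w₀L²/30 = 9·12²/30 = 216/5 kN·m
  R_B = 7w₀L/20 = 7·9·12/20 = 189/5 kN
  M_B = -w₀L²/20 = -9·12²/20 = -324/5 kN·m
Load 4 — point force P=-7 kN at a=36/5 m (b=L-a=24/5):
  R_A = Pb²(3a+b)/L³ = (-7)·(24/5)²·(3·(36/5)+(24/5))/12³ = -308/125 kN
  M_A = Pab²/L² = (-7)·(36/5)·(24/5)²/12² = -1008/125 kN·m
  R_B = Pa²(a+3b)/L³ = (-7)·(36/5)²·((36/5)+3·(24/5))/12³ = -567/125 kN
  M_B = -Pa²b/L² = -(-7)·(36/5)²·(24/5)/12² = 1512/125 kN·m
Superposition: R_A = 5891/1000 kN, M_A = 7983/500 kN·m, R_B = 38109/1000 kN, M_B = -27837/500 kN·m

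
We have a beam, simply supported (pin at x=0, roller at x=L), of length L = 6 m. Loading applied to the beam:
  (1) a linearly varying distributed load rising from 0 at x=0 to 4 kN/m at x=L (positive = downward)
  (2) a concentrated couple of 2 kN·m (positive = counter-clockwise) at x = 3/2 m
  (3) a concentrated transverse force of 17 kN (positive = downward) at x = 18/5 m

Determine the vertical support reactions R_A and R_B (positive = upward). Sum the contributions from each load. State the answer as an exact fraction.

R_A = 167/15 kN, R_B = 268/15 kN

Load 1 — triangular load w₀=4 kN/m (0→w₀ over full span):
  R_A = w₀L/6 = 4·6/6 = 4 kN
  R_B = w₀L/3 = 4·6/3 = 8 kN
Load 2 — applied couple M₀=2 kN·m at a=3/2 m (b=L-a=9/2):
  R_A = M₀/L = 2/6 = 1/3 kN
  R_B = -M₀/L = -2/6 = -1/3 kN
Load 3 — point force P=17 kN at a=18/5 m (b=L-a=12/5):
  R_A = Pb/L = 17·(12/5)/6 = 34/5 kN
  R_B = Pa/L = 17·(18/5)/6 = 51/5 kN
Superposition: R_A = 167/15 kN, R_B = 268/15 kN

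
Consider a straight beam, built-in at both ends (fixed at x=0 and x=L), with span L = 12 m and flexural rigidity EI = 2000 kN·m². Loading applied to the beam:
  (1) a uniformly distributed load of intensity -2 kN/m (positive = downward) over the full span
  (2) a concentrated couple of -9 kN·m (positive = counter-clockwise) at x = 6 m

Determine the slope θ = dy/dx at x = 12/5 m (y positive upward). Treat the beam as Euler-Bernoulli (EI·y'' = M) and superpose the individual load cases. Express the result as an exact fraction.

Load 1 — uniform load w=-2 kN/m over full span:
  θ_1 = -wx(L-x)(L-2x)/(12EI) = -(-2)·(12/5)·(12-(12/5))·(12-2·(12/5))/(12·2000) = 216/15625 rad
Load 2 — applied couple M₀=-9 kN·m at a=6 m (b=L-a=6):
  θ_2 = (R_Ax²/2 - M_Ax)/EI  [x≤a] with R_A=-9/8, M_A=-9/4 = ((-9/8)·(12/5)²/2 - (-9/4)·(12/5))/2000 = 27/25000 rad
Superposition: θ = Σ θ_i = 1863/125000 rad ≈ 0.014904 rad

θ(12/5) = 1863/125000 rad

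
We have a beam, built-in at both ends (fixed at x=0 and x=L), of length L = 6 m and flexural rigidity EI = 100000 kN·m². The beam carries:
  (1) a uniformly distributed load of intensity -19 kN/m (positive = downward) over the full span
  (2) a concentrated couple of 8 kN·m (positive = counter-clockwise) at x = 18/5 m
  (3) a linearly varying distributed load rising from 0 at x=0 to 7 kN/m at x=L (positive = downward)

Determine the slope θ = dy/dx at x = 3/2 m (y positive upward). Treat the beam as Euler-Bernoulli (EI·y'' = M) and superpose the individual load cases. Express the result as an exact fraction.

θ(3/2) = 157593/640000000 rad

Load 1 — uniform load w=-19 kN/m over full span:
  θ_1 = -wx(L-x)(L-2x)/(12EI) = -(-19)·(3/2)·(6-(3/2))·(6-2·(3/2))/(12·100000) = 513/1600000 rad
Load 2 — applied couple M₀=8 kN·m at a=18/5 m (b=L-a=12/5):
  θ_2 = (R_Ax²/2 - M_Ax)/EI  [x≤a] with R_A=48/25, M_A=64/25 = ((48/25)·(3/2)²/2 - (64/25)·(3/2))/100000 = -21/1250000 rad
Load 3 — triangular load w₀=7 kN/m (0→w₀ over full span):
  θ_3 = -w₀(2x(L-x)(L-2x)(x+2L)+x²(L-x)²)/(120LEI) = -7·(2·(3/2)·(6-(3/2))·(6-2·(3/2))·((3/2)+2·6)+(3/2)²·(6-(3/2))²)/(120·6·100000) = -7371/128000000 rad
Superposition: θ = Σ θ_i = 157593/640000000 rad ≈ 0.000246 rad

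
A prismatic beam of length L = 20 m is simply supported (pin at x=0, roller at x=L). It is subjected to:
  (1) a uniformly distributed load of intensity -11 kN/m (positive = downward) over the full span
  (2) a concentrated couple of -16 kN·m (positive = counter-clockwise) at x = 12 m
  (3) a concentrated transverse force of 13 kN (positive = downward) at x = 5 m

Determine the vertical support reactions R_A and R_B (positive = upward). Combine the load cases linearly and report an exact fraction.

Load 1 — uniform load w=-11 kN/m over full span:
  R_A = wL/2 = (-11)·20/2 = -110 kN
  R_B = wL/2 = (-11)·20/2 = -110 kN
Load 2 — applied couple M₀=-16 kN·m at a=12 m (b=L-a=8):
  R_A = M₀/L = (-16)/20 = -4/5 kN
  R_B = -M₀/L = -(-16)/20 = 4/5 kN
Load 3 — point force P=13 kN at a=5 m (b=L-a=15):
  R_A = Pb/L = 13·15/20 = 39/4 kN
  R_B = Pa/L = 13·5/20 = 13/4 kN
Superposition: R_A = -2021/20 kN, R_B = -2119/20 kN

R_A = -2021/20 kN, R_B = -2119/20 kN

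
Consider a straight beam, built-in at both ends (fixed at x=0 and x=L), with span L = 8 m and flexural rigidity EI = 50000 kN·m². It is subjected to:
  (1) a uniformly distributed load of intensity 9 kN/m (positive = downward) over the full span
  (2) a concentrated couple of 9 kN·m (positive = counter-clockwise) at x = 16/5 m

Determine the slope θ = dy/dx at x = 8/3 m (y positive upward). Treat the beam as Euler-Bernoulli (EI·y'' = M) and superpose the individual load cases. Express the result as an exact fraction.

θ(8/3) = -719/1406250 rad

Load 1 — uniform load w=9 kN/m over full span:
  θ_1 = -wx(L-x)(L-2x)/(12EI) = -9·(8/3)·(8-(8/3))·(8-2·(8/3))/(12·50000) = -16/28125 rad
Load 2 — applied couple M₀=9 kN·m at a=16/5 m (b=L-a=24/5):
  θ_2 = (R_Ax²/2 - M_Ax)/EI  [x≤a] with R_A=81/50, M_A=27/25 = ((81/50)·(8/3)²/2 - (27/25)·(8/3))/50000 = 9/156250 rad
Superposition: θ = Σ θ_i = -719/1406250 rad ≈ -0.000511 rad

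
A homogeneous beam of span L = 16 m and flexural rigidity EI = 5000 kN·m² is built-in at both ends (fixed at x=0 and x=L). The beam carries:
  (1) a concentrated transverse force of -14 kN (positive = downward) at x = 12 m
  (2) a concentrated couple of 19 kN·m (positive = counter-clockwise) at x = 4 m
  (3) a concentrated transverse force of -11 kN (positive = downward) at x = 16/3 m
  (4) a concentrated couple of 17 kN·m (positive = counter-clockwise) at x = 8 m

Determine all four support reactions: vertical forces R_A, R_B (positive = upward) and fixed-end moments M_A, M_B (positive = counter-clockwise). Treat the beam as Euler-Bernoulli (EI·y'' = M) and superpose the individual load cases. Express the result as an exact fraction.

R_A = -25595/3456 kN, M_A = -15503/432 kN·m, R_B = -60805/3456 kN, M_B = 23641/432 kN·m

Load 1 — point force P=-14 kN at a=12 m (b=L-a=4):
  R_A = Pb²(3a+b)/L³ = (-14)·4²·(3·12+4)/16³ = -35/16 kN
  M_A = Pab²/L² = (-14)·12·4²/16² = -21/2 kN·m
  R_B = Pa²(a+3b)/L³ = (-14)·12²·(12+3·4)/16³ = -189/16 kN
  M_B = -Pa²b/L² = -(-14)·12²·4/16² = 63/2 kN·m
Load 2 — applied couple M₀=19 kN·m at a=4 m (b=L-a=12):
  R_A = 6M₀ab/L³ = 6·19·4·12/16³ = 171/128 kN
  M_A = M₀b(2a-b)/L² = 19·12·(2·4-12)/16² = -57/16 kN·m
  R_B = -6M₀ab/L³ = -6·19·4·12/16³ = -171/128 kN
  M_B = M₀a(2b-a)/L² = 19·4·(2·12-4)/16² = 95/16 kN·m
Load 3 — point force P=-11 kN at a=16/3 m (b=L-a=32/3):
  R_A = Pb²(3a+b)/L³ = (-11)·(32/3)²·(3·(16/3)+(32/3))/16³ = -220/27 kN
  M_A = Pab²/L² = (-11)·(16/3)·(32/3)²/16² = -704/27 kN·m
  R_B = Pa²(a+3b)/L³ = (-11)·(16/3)²·((16/3)+3·(32/3))/16³ = -77/27 kN
  M_B = -Pa²b/L² = -(-11)·(16/3)²·(32/3)/16² = 352/27 kN·m
Load 4 — applied couple M₀=17 kN·m at a=8 m (b=L-a=8):
  R_A = 6M₀ab/L³ = 6·17·8·8/16³ = 51/32 kN
  M_A = M₀b(2a-b)/L² = 17·8·(2·8-8)/16² = 17/4 kN·m
  R_B = -6M₀ab/L³ = -6·17·8·8/16³ = -51/32 kN
  M_B = M₀a(2b-a)/L² = 17·8·(2·8-8)/16² = 17/4 kN·m
Superposition: R_A = -25595/3456 kN, M_A = -15503/432 kN·m, R_B = -60805/3456 kN, M_B = 23641/432 kN·m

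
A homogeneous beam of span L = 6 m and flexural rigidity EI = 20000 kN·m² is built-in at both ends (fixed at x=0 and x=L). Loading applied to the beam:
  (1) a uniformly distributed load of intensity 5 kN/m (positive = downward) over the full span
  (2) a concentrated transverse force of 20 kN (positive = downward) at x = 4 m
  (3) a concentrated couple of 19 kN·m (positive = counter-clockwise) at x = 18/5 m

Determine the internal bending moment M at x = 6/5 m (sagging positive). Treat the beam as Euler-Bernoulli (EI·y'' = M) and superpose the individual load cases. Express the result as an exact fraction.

Load 1 — uniform load w=5 kN/m over full span:
  M_1 = wLx/2 - wL²/12 - wx²/2 = 5·6·(6/5)/2 - 5·6²/12 - 5·(6/5)²/2 = -3/5 kN·m
Load 2 — point force P=20 kN at a=4 m (b=L-a=2):
  M_2 = Pb²(3a+b)x/L³ - Pab²/L²  [x≤a] = 20·2²·(3·4+2)·(6/5)/6³ - 20·4·2²/6² = -8/3 kN·m
Load 3 — applied couple M₀=19 kN·m at a=18/5 m (b=L-a=12/5):
  M_3 = R_Ax - M_A  [x≤a] with R_A=114/25, M_A=152/25 = (114/25)·(6/5) - (152/25) = -76/125 kN·m
Superposition: M = Σ M_i = -1453/375 kN·m ≈ -3.874667 kN·m

M(6/5) = -1453/375 kN·m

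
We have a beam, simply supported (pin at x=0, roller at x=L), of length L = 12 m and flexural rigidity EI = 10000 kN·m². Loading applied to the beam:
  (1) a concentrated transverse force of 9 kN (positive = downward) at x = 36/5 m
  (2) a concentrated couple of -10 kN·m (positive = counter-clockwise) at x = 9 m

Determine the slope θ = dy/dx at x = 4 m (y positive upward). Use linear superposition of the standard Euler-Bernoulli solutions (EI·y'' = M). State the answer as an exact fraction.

Load 1 — point force P=9 kN at a=36/5 m (b=L-a=24/5):
  θ_1 = -Pb(L²-b²-3x²)/(6LEI)  [x≤a] = -9·(24/5)·(12²-(24/5)²-3·4²)/(6·12·10000) = -342/78125 rad
Load 2 — applied couple M₀=-10 kN·m at a=9 m (b=L-a=3):
  θ_2 = (M₀x²/(2L)+C₁)/EI  [x≤a] with C₁=M₀(3b²-L²)/(6L)=65/4 = ((-10)·4²/(2·12)+(65/4))/10000 = 23/24000 rad
Superposition: θ = Σ θ_i = -51289/15000000 rad ≈ -0.003419 rad

θ(4) = -51289/15000000 rad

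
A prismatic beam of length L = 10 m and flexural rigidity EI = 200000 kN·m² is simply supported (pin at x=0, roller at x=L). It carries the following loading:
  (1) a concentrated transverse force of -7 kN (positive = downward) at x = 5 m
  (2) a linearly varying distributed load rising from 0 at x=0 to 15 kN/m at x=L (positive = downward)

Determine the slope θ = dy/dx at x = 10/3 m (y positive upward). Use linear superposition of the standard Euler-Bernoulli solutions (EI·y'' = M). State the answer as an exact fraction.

θ(10/3) = -353/518400 rad

Load 1 — point force P=-7 kN at a=5 m (b=L-a=5):
  θ_1 = -Pb(L²-b²-3x²)/(6LEI)  [x≤a] = -(-7)·5·(10²-5²-3·(10/3)²)/(6·10·200000) = 7/57600 rad
Load 2 — triangular load w₀=15 kN/m (0→w₀ over full span):
  θ_2 = -w₀(7L⁴-30L²x²+15x⁴)/(360LEI) = -15·(7·10⁴-30·10²·(10/3)²+15·(10/3)⁴)/(360·10·200000) = -13/16200 rad
Superposition: θ = Σ θ_i = -353/518400 rad ≈ -0.000681 rad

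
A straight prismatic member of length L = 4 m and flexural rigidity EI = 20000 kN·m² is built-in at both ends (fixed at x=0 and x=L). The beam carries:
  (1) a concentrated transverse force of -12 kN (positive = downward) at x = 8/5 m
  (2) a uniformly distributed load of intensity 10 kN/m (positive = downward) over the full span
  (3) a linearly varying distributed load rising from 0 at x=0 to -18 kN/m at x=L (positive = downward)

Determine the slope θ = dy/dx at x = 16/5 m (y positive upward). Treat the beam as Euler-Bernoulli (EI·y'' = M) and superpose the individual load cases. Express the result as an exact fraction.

Load 1 — point force P=-12 kN at a=8/5 m (b=L-a=12/5):
  θ_1 = Pa²(L-x)(2bL-(3b+a)(L-x))/(2L³EI)  [x>a] = (-12)·(8/5)²·(4-(16/5))·(2·(12/5)·4-(3·(12/5)+(8/5))·(4-(16/5)))/(2·4³·20000) = -228/1953125 rad
Load 2 — uniform load w=10 kN/m over full span:
  θ_2 = -wx(L-x)(L-2x)/(12EI) = -10·(16/5)·(4-(16/5))·(4-2·(16/5))/(12·20000) = 4/15625 rad
Load 3 — triangular load w₀=-18 kN/m (0→w₀ over full span):
  θ_3 = -w₀(2x(L-x)(L-2x)(x+2L)+x²(L-x)²)/(120LEI) = -(-18)·(2·(16/5)·(4-(16/5))·(4-2·(16/5))·((16/5)+2·4)+(16/5)²·(4-(16/5))²)/(120·4·20000) = -96/390625 rad
Superposition: θ = Σ θ_i = -208/1953125 rad ≈ -0.000106 rad

θ(16/5) = -208/1953125 rad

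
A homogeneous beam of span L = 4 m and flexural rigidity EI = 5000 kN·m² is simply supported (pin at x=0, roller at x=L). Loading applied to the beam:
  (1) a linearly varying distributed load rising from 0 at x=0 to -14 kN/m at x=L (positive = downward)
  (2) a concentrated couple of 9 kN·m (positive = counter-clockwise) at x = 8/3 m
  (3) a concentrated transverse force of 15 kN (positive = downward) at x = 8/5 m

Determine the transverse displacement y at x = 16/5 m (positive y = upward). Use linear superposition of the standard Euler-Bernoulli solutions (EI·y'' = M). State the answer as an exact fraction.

y(16/5) = 4948/9765625 m

Load 1 — triangular load w₀=-14 kN/m (0→w₀ over full span):
  y_1 = -w₀x(7L⁴-10L²x²+3x⁴)/(360LEI) = -(-14)·(16/5)·(7·4⁴-10·4²·(16/5)²+3·(16/5)⁴)/(360·4·5000) = 28448/9765625 m
Load 2 — applied couple M₀=9 kN·m at a=8/3 m (b=L-a=4/3):
  y_2 = (M₀x³/(6L)-M₀(x-a)²/2+C₁x)/EI  [x>a] with C₁=M₀(3b²-L²)/(6L)=-4 = (9·(16/5)³/(6·4)-9·((16/5)-(8/3))²/2+(-4)·(16/5))/5000 = -28/78125 m
Load 3 — point force P=15 kN at a=8/5 m (b=L-a=12/5):
  y_3 = -Pa(L-x)(2Lx-a²-x²)/(6LEI)  [x>a] = -15·(8/5)·(4-(16/5))·(2·4·(16/5)-(8/5)²-(16/5)²)/(6·4·5000) = -32/15625 m
Superposition: y = Σ y_i = 4948/9765625 m ≈ 0.000507 m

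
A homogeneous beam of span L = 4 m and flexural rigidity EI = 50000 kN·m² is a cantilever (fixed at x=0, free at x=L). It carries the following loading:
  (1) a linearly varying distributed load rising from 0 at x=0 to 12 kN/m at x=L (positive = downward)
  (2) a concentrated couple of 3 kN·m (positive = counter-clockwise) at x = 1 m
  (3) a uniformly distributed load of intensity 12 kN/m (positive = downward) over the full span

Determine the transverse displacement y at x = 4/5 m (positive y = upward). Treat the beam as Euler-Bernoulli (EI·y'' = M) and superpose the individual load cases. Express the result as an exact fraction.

Load 1 — triangular load w₀=12 kN/m (0→w₀ over full span):
  y_1 = (w₀Lx³/12-w₀L²x²/6-w₀x⁵/(120L))/EI = (12·4·(4/5)³/12-12·4²·(4/5)²/6-12·(4/5)⁵/(120·4))/50000 = -18008/48828125 m
Load 2 — applied couple M₀=3 kN·m at a=1 m (b=L-a=3):
  y_2 = M₀x²/(2EI)  [x≤a] = 3·(4/5)²/(2·50000) = 3/156250 m
Load 3 — uniform load w=12 kN/m over full span:
  y_3 = -wx²(x²-4Lx+6L²)/(24EI) = -12·(4/5)²·((4/5)²-4·4·(4/5)+6·4²)/(24·50000) = -1048/1953125 m
Superposition: y = Σ y_i = -86541/97656250 m ≈ -0.000886 m

y(4/5) = -86541/97656250 m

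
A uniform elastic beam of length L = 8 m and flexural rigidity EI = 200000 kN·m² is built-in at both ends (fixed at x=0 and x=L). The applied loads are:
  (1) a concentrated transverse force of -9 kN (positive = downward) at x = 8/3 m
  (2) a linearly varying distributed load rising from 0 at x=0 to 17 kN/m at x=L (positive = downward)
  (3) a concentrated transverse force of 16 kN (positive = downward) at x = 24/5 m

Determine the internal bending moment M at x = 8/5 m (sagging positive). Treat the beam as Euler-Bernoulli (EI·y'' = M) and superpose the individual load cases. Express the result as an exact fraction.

M(8/5) = -15664/1875 kN·m

Load 1 — point force P=-9 kN at a=8/3 m (b=L-a=16/3):
  M_1 = Pb²(3a+b)x/L³ - Pab²/L²  [x≤a] = (-9)·(16/3)²·(3·(8/3)+(16/3))·(8/5)/8³ - (-9)·(8/3)·(16/3)²/8² = 0 kN·m
Load 2 — triangular load w₀=17 kN/m (0→w₀ over full span):
  M_2 = 3w₀Lx/20 - w₀L²/30 - w₀x³/(6L) = 3·17·8·(8/5)/20 - 17·8²/30 - 17·(8/5)³/(6·8) = -1904/375 kN·m
Load 3 — point force P=16 kN at a=24/5 m (b=L-a=16/5):
  M_3 = Pb²(3a+b)x/L³ - Pab²/L²  [x≤a] = 16·(16/5)²·(3·(24/5)+(16/5))·(8/5)/8³ - 16·(24/5)·(16/5)²/8² = -2048/625 kN·m
Superposition: M = Σ M_i = -15664/1875 kN·m ≈ -8.354133 kN·m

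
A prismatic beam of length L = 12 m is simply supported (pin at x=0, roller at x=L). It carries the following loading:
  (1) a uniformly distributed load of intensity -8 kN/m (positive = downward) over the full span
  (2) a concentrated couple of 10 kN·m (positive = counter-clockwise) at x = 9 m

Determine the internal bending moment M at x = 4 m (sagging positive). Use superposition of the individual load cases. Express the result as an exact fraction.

M(4) = -374/3 kN·m

Load 1 — uniform load w=-8 kN/m over full span:
  M_1 = wx(L-x)/2 = (-8)·4·(12-4)/2 = -128 kN·m
Load 2 — applied couple M₀=10 kN·m at a=9 m (b=L-a=3):
  M_2 = M₀x/L  [x≤a] = 10·4/12 = 10/3 kN·m
Superposition: M = Σ M_i = -374/3 kN·m ≈ -124.666667 kN·m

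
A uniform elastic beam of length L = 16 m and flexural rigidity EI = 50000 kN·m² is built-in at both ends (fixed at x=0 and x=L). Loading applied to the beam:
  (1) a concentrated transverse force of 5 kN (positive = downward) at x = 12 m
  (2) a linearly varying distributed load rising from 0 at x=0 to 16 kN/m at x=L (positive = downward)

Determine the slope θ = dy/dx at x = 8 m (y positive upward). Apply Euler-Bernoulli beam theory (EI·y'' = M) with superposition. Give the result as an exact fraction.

Load 1 — point force P=5 kN at a=12 m (b=L-a=4):
  θ_1 = -Pb²x(2aL-(3a+b)x)/(2L³EI)  [x≤a] = -5·4²·8·(2·12·16-(3·12+4)·8)/(2·16³·50000) = -1/10000 rad
Load 2 — triangular load w₀=16 kN/m (0→w₀ over full span):
  θ_2 = -w₀(2x(L-x)(L-2x)(x+2L)+x²(L-x)²)/(120LEI) = -16·(2·8·(16-8)·(16-2·8)·(8+2·16)+8²·(16-8)²)/(120·16·50000) = -32/46875 rad
Superposition: θ = Σ θ_i = -587/750000 rad ≈ -0.000783 rad

θ(8) = -587/750000 rad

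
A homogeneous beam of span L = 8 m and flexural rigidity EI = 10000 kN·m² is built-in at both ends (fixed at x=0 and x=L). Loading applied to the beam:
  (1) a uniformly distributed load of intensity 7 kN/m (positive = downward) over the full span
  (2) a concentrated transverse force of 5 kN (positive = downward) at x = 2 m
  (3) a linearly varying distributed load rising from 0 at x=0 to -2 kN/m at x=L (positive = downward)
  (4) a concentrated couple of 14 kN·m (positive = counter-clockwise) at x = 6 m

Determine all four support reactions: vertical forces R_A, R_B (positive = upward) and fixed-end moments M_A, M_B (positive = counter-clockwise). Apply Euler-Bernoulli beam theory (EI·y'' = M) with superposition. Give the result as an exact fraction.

R_A = 2543/80 kN, M_A = 646/15 kN·m, R_B = 1697/80 kN, M_B = -1063/30 kN·m

Load 1 — uniform load w=7 kN/m over full span:
  R_A = wL/2 = 7·8/2 = 28 kN
  M_A = wL²/12 = 7·8²/12 = 112/3 kN·m
  R_B = wL/2 = 7·8/2 = 28 kN
  M_B = -wL²/12 = -7·8²/12 = -112/3 kN·m
Load 2 — point force P=5 kN at a=2 m (b=L-a=6):
  R_A = Pb²(3a+b)/L³ = 5·6²·(3·2+6)/8³ = 135/32 kN
  M_A = Pab²/L² = 5·2·6²/8² = 45/8 kN·m
  R_B = Pa²(a+3b)/L³ = 5·2²·(2+3·6)/8³ = 25/32 kN
  M_B = -Pa²b/L² = -5·2²·6/8² = -15/8 kN·m
Load 3 — triangular load w₀=-2 kN/m (0→w₀ over full span):
  R_A = 3w₀L/20 = 3·(-2)·8/20 = -12/5 kN
  M_A = w₀L²/30 = (-2)·8²/30 = -64/15 kN·m
  R_B = 7w₀L/20 = 7·(-2)·8/20 = -28/5 kN
  M_B = -w₀L²/20 = -(-2)·8²/20 = 32/5 kN·m
Load 4 — applied couple M₀=14 kN·m at a=6 m (b=L-a=2):
  R_A = 6M₀ab/L³ = 6·14·6·2/8³ = 63/32 kN
  M_A = M₀b(2a-b)/L² = 14·2·(2·6-2)/8² = 35/8 kN·m
  R_B = -6M₀ab/L³ = -6·14·6·2/8³ = -63/32 kN
  M_B = M₀a(2b-a)/L² = 14·6·(2·2-6)/8² = -21/8 kN·m
Superposition: R_A = 2543/80 kN, M_A = 646/15 kN·m, R_B = 1697/80 kN, M_B = -1063/30 kN·m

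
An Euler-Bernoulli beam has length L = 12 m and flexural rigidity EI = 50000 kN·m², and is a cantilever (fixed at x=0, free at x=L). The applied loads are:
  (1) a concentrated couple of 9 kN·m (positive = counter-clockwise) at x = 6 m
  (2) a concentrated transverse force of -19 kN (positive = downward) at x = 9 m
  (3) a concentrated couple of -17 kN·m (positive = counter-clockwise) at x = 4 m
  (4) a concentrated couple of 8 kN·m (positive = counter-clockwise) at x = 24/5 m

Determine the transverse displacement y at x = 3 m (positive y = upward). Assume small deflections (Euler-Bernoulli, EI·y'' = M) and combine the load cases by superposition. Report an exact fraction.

y(3) = 171/12500 m

Load 1 — applied couple M₀=9 kN·m at a=6 m (b=L-a=6):
  y_1 = M₀x²/(2EI)  [x≤a] = 9·3²/(2·50000) = 81/100000 m
Load 2 — point force P=-19 kN at a=9 m (b=L-a=3):
  y_2 = -Px²(3a-x)/(6EI)  [x≤a] = -(-19)·3²·(3·9-3)/(6·50000) = 171/12500 m
Load 3 — applied couple M₀=-17 kN·m at a=4 m (b=L-a=8):
  y_3 = M₀x²/(2EI)  [x≤a] = (-17)·3²/(2·50000) = -153/100000 m
Load 4 — applied couple M₀=8 kN·m at a=24/5 m (b=L-a=36/5):
  y_4 = M₀x²/(2EI)  [x≤a] = 8·3²/(2·50000) = 9/12500 m
Superposition: y = Σ y_i = 171/12500 m ≈ 0.013680 m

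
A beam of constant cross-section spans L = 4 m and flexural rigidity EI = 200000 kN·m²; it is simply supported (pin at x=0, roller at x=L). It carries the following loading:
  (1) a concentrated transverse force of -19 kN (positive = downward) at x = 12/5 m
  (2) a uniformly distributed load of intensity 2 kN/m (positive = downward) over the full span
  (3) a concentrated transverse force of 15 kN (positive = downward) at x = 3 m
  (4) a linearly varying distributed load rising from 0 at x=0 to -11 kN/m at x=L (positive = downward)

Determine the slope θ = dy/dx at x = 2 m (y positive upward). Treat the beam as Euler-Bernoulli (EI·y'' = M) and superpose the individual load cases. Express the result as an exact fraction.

θ(2) = 7241/1800000000 rad

Load 1 — point force P=-19 kN at a=12/5 m (b=L-a=8/5):
  θ_1 = -Pb(L²-b²-3x²)/(6LEI)  [x≤a] = -(-19)·(8/5)·(4²-(8/5)²-3·2²)/(6·4·200000) = 57/6250000 rad
Load 2 — uniform load w=2 kN/m over full span:
  θ_2 = -w(L³-6Lx²+4x³)/(24EI) = -2·(4³-6·4·2²+4·2³)/(24·200000) = 0 rad
Load 3 — point force P=15 kN at a=3 m (b=L-a=1):
  θ_3 = -Pb(L²-b²-3x²)/(6LEI)  [x≤a] = -15·1·(4²-1²-3·2²)/(6·4·200000) = -3/320000 rad
Load 4 — triangular load w₀=-11 kN/m (0→w₀ over full span):
  θ_4 = -w₀(7L⁴-30L²x²+15x⁴)/(360LEI) = -(-11)·(7·4⁴-30·4²·2²+15·2⁴)/(360·4·200000) = 77/18000000 rad
Superposition: θ = Σ θ_i = 7241/1800000000 rad ≈ 0.000004 rad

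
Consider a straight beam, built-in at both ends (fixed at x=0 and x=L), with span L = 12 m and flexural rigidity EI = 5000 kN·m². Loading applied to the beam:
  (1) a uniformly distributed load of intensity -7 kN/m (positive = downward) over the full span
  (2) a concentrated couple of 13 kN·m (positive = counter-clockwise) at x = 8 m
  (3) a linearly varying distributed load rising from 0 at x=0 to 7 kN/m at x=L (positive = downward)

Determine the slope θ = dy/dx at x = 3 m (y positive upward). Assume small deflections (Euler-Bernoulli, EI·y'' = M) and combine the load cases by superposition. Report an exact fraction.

Load 1 — uniform load w=-7 kN/m over full span:
  θ_1 = -wx(L-x)(L-2x)/(12EI) = -(-7)·3·(12-3)·(12-2·3)/(12·5000) = 189/10000 rad
Load 2 — applied couple M₀=13 kN·m at a=8 m (b=L-a=4):
  θ_2 = (R_Ax²/2 - M_Ax)/EI  [x≤a] with R_A=13/9, M_A=13/3 = ((13/9)·3²/2 - (13/3)·3)/5000 = -13/10000 rad
Load 3 — triangular load w₀=7 kN/m (0→w₀ over full span):
  θ_3 = -w₀(2x(L-x)(L-2x)(x+2L)+x²(L-x)²)/(120LEI) = -7·(2·3·(12-3)·(12-2·3)·(3+2·12)+3²·(12-3)²)/(120·12·5000) = -7371/800000 rad
Superposition: θ = Σ θ_i = 6709/800000 rad ≈ 0.008386 rad

θ(3) = 6709/800000 rad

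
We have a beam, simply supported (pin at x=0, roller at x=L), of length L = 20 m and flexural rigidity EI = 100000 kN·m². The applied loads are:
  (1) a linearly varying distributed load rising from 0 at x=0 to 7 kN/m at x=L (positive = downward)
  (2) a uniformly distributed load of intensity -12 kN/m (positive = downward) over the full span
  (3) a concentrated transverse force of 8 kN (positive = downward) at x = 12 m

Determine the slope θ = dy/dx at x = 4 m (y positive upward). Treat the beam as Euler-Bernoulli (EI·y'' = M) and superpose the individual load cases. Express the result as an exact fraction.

Load 1 — triangular load w₀=7 kN/m (0→w₀ over full span):
  θ_1 = -w₀(7L⁴-30L²x²+15x⁴)/(360LEI) = -7·(7·20⁴-30·20²·4²+15·4⁴)/(360·20·100000) = -1274/140625 rad
Load 2 — uniform load w=-12 kN/m over full span:
  θ_2 = -w(L³-6Lx²+4x³)/(24EI) = -(-12)·(20³-6·20·4²+4·4³)/(24·100000) = 99/3125 rad
Load 3 — point force P=8 kN at a=12 m (b=L-a=8):
  θ_3 = -Pb(L²-b²-3x²)/(6LEI)  [x≤a] = -8·8·(20²-8²-3·4²)/(6·20·100000) = -24/15625 rad
Superposition: θ = Σ θ_i = 593/28125 rad ≈ 0.021084 rad

θ(4) = 593/28125 rad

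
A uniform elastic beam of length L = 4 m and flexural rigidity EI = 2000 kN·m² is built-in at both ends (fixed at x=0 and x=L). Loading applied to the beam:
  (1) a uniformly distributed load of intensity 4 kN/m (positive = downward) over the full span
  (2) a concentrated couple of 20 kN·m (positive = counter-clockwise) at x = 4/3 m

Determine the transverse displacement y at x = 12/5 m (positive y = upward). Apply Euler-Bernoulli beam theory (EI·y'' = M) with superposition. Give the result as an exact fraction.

Load 1 — uniform load w=4 kN/m over full span:
  y_1 = -wx²(L-x)²/(24EI) = -4·(12/5)²·(4-(12/5))²/(24·2000) = -96/78125 m
Load 2 — applied couple M₀=20 kN·m at a=4/3 m (b=L-a=8/3):
  y_2 = (R_Ax³/6 - M_Ax²/2 - M₀(x-a)²/2)/EI  [x>a] with R_A=20/3, M_A=0 = ((20/3)·(12/5)³/6 - 0·(12/5)²/2 - 20·((12/5)-(4/3))²/2)/2000 = 56/28125 m
Superposition: y = Σ y_i = 536/703125 m ≈ 0.000762 m

y(12/5) = 536/703125 m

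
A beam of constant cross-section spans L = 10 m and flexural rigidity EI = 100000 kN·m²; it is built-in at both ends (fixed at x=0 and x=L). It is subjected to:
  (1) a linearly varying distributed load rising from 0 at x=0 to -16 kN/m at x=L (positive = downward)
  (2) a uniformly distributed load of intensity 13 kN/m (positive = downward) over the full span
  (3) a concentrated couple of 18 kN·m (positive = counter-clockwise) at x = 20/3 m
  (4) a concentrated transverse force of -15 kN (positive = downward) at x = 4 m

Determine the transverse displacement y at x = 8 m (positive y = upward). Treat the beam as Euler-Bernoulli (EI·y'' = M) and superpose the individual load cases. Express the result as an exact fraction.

Load 1 — triangular load w₀=-16 kN/m (0→w₀ over full span):
  y_1 = -w₀x²(L-x)²(x+2L)/(120LEI) = -(-16)·8²·(10-8)²·(8+2·10)/(120·10·100000) = 224/234375 m
Load 2 — uniform load w=13 kN/m over full span:
  y_2 = -wx²(L-x)²/(24EI) = -13·8²·(10-8)²/(24·100000) = -13/9375 m
Load 3 — applied couple M₀=18 kN·m at a=20/3 m (b=L-a=10/3):
  y_3 = (R_Ax³/6 - M_Ax²/2 - M₀(x-a)²/2)/EI  [x>a] with R_A=12/5, M_A=6 = ((12/5)·8³/6 - 6·8²/2 - 18·(8-(20/3))²/2)/100000 = -1/31250 m
Load 4 — point force P=-15 kN at a=4 m (b=L-a=6):
  y_4 = -Pa²(L-x)²(3bL-(3b+a)(L-x))/(6L³EI)  [x>a] = -(-15)·4²·(10-8)²·(3·6·10-(3·6+4)·(10-8))/(6·10³·100000) = 17/78125 m
Superposition: y = Σ y_i = -23/93750 m ≈ -0.000245 m

y(8) = -23/93750 m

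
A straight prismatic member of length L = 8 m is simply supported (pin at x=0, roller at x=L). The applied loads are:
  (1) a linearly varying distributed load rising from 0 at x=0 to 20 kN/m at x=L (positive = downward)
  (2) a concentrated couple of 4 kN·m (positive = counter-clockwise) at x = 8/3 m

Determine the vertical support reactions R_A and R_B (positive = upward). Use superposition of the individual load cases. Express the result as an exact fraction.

R_A = 163/6 kN, R_B = 317/6 kN

Load 1 — triangular load w₀=20 kN/m (0→w₀ over full span):
  R_A = w₀L/6 = 20·8/6 = 80/3 kN
  R_B = w₀L/3 = 20·8/3 = 160/3 kN
Load 2 — applied couple M₀=4 kN·m at a=8/3 m (b=L-a=16/3):
  R_A = M₀/L = 4/8 = 1/2 kN
  R_B = -M₀/L = -4/8 = -1/2 kN
Superposition: R_A = 163/6 kN, R_B = 317/6 kN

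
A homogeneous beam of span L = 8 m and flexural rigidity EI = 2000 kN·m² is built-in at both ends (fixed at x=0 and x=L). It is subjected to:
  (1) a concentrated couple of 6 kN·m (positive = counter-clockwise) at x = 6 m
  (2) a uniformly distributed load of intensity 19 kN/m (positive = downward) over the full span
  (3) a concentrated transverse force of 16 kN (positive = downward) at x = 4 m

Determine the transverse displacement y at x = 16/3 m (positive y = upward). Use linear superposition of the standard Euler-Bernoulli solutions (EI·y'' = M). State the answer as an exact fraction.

y(16/3) = -2993/30375 m

Load 1 — applied couple M₀=6 kN·m at a=6 m (b=L-a=2):
  y_1 = (R_Ax³/6 - M_Ax²/2)/EI  [x≤a] with R_A=27/32, M_A=15/8 = ((27/32)·(16/3)³/6 - (15/8)·(16/3)²/2)/2000 = -1/375 m
Load 2 — uniform load w=19 kN/m over full span:
  y_2 = -wx²(L-x)²/(24EI) = -19·(16/3)²·(8-(16/3))²/(24·2000) = -2432/30375 m
Load 3 — point force P=16 kN at a=4 m (b=L-a=4):
  y_3 = -Pa²(L-x)²(3bL-(3b+a)(L-x))/(6L³EI)  [x>a] = -16·4²·(8-(16/3))²·(3·4·8-(3·4+4)·(8-(16/3)))/(6·8³·2000) = -32/2025 m
Superposition: y = Σ y_i = -2993/30375 m ≈ -0.098535 m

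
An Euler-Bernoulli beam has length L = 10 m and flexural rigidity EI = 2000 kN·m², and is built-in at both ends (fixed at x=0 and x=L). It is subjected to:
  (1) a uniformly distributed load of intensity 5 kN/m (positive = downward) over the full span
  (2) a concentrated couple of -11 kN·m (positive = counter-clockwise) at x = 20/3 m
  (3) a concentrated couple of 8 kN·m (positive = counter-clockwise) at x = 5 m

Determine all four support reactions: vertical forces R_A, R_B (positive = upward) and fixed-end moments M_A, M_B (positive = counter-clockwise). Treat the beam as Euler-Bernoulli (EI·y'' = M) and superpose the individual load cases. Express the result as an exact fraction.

Load 1 — uniform load w=5 kN/m over full span:
  R_A = wL/2 = 5·10/2 = 25 kN
  M_A = wL²/12 = 5·10²/12 = 125/3 kN·m
  R_B = wL/2 = 5·10/2 = 25 kN
  M_B = -wL²/12 = -5·10²/12 = -125/3 kN·m
Load 2 — applied couple M₀=-11 kN·m at a=20/3 m (b=L-a=10/3):
  R_A = 6M₀ab/L³ = 6·(-11)·(20/3)·(10/3)/10³ = -22/15 kN
  M_A = M₀b(2a-b)/L² = (-11)·(10/3)·(2·(20/3)-(10/3))/10² = -11/3 kN·m
  R_B = -6M₀ab/L³ = -6·(-11)·(20/3)·(10/3)/10³ = 22/15 kN
  M_B = M₀a(2b-a)/L² = (-11)·(20/3)·(2·(10/3)-(20/3))/10² = 0 kN·m
Load 3 — applied couple M₀=8 kN·m at a=5 m (b=L-a=5):
  R_A = 6M₀ab/L³ = 6·8·5·5/10³ = 6/5 kN
  M_A = M₀b(2a-b)/L² = 8·5·(2·5-5)/10² = 2 kN·m
  R_B = -6M₀ab/L³ = -6·8·5·5/10³ = -6/5 kN
  M_B = M₀a(2b-a)/L² = 8·5·(2·5-5)/10² = 2 kN·m
Superposition: R_A = 371/15 kN, M_A = 40 kN·m, R_B = 379/15 kN, M_B = -119/3 kN·m

R_A = 371/15 kN, M_A = 40 kN·m, R_B = 379/15 kN, M_B = -119/3 kN·m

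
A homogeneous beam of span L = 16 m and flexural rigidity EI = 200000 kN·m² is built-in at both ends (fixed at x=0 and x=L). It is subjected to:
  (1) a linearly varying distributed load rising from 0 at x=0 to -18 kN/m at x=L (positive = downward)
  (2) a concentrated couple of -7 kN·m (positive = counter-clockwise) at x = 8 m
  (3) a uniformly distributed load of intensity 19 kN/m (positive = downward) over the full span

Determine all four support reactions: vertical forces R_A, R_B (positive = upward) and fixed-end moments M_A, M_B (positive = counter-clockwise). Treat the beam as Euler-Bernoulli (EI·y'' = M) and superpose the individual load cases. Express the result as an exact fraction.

Load 1 — triangular load w₀=-18 kN/m (0→w₀ over full span):
  R_A = 3w₀L/20 = 3·(-18)·16/20 = -216/5 kN
  M_A = w₀L²/30 = (-18)·16²/30 = -768/5 kN·m
  R_B = 7w₀L/20 = 7·(-18)·16/20 = -504/5 kN
  M_B = -w₀L²/20 = -(-18)·16²/20 = 1152/5 kN·m
Load 2 — applied couple M₀=-7 kN·m at a=8 m (b=L-a=8):
  R_A = 6M₀ab/L³ = 6·(-7)·8·8/16³ = -21/32 kN
  M_A = M₀b(2a-b)/L² = (-7)·8·(2·8-8)/16² = -7/4 kN·m
  R_B = -6M₀ab/L³ = -6·(-7)·8·8/16³ = 21/32 kN
  M_B = M₀a(2b-a)/L² = (-7)·8·(2·8-8)/16² = -7/4 kN·m
Load 3 — uniform load w=19 kN/m over full span:
  R_A = wL/2 = 19·16/2 = 152 kN
  M_A = wL²/12 = 19·16²/12 = 1216/3 kN·m
  R_B = wL/2 = 19·16/2 = 152 kN
  M_B = -wL²/12 = -19·16²/12 = -1216/3 kN·m
Superposition: R_A = 17303/160 kN, M_A = 14999/60 kN·m, R_B = 8297/160 kN, M_B = -10601/60 kN·m

R_A = 17303/160 kN, M_A = 14999/60 kN·m, R_B = 8297/160 kN, M_B = -10601/60 kN·m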